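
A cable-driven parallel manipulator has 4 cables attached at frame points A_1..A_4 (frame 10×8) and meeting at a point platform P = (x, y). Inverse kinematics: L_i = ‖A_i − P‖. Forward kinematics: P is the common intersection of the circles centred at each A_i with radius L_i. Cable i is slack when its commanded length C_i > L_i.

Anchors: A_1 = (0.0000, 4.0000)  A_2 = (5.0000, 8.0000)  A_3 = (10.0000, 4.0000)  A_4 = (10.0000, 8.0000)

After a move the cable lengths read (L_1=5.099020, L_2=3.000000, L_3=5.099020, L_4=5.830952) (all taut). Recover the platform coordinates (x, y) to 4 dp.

(5.0000, 5.0000)

each cable: (A_i−P)·(A_i−P) = L_i²; let k_i = ‖A_i‖²−L_i²
k_1 = 0.0000+16.0000−26.0000 = -10.0000
row 1: -10.0000x − 8.0000y = -90.0000  (k_2=80.0000)
row 2: -20.0000x + 0.0000y = -100.0000  (k_3=90.0000)
row 3: -20.0000x − 8.0000y = -140.0000  (k_4=130.0000)
Cramer on rows 1–2 → x = 5.0000, y = 5.0000
check cable 4: ‖A_4−P‖² = 34.0000 ≈ L_4² = 34.0000 ✓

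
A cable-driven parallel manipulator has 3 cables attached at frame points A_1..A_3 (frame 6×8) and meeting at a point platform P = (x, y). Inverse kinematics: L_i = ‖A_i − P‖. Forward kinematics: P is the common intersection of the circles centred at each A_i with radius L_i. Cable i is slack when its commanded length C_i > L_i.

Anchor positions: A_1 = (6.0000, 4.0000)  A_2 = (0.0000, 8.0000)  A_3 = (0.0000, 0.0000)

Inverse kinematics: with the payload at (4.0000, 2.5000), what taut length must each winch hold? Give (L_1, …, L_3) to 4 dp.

(2.5000, 6.8007, 4.7170)

L_1 = √((6.0000−4.0000)² + (4.0000−2.5000)²) = 2.5000
L_2 = √((0.0000−4.0000)² + (8.0000−2.5000)²) = 6.8007
L_3 = √((0.0000−4.0000)² + (0.0000−2.5000)²) = 4.7170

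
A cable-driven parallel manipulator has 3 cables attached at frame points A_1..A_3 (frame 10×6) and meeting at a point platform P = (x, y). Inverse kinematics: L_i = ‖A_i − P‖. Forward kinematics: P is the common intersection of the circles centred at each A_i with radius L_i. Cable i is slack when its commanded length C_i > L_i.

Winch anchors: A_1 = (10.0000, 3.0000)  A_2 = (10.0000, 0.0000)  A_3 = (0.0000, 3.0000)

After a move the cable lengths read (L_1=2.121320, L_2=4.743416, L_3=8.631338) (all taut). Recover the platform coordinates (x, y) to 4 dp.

expand ‖A_i−P‖²=L_i² and subtract eq 1 (c_i ≔ ‖A_i‖²−L_i²)
c_1 = 100.0000+9.0000−4.5000 = 104.5000
eq1−eq2 → [0.0000  6.0000]·P = 27.0000
eq1−eq3 → [20.0000  0.0000]·P = 170.0000
2×2 solve → P = (8.5000, 4.5000)

(8.5000, 4.5000)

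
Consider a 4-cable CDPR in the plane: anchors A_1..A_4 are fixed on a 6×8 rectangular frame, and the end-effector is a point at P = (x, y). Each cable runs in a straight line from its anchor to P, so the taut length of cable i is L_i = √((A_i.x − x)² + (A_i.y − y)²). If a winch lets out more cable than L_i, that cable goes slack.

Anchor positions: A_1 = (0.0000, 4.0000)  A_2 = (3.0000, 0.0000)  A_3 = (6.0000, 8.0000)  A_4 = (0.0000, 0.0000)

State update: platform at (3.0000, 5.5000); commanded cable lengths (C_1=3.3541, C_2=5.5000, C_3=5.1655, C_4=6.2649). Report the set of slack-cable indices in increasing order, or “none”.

i=1: geometric 3.3541 vs commanded 3.3541 ⇒ taut
i=2: geometric 5.5000 vs commanded 5.5000 ⇒ taut
i=3: geometric 3.9051 vs commanded 5.1655 ⇒ slack
i=4: geometric 6.2650 vs commanded 6.2649 ⇒ taut

3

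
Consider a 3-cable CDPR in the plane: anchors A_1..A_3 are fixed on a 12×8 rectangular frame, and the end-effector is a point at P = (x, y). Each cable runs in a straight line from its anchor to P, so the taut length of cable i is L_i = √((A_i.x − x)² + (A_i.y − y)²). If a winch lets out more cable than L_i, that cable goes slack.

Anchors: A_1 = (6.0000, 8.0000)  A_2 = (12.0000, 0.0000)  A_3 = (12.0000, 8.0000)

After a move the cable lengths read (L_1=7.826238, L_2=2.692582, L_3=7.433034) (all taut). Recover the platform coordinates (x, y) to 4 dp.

(9.5000, 1.0000)

expand ‖A_i−P‖²=L_i² and subtract eq 1 (k_i ≔ ‖A_i‖²−L_i²)
k_1 = 36.0000+64.0000−61.2500 = 38.7500
eq1−eq2 → [-12.0000  16.0000]·P = -98.0000
eq1−eq3 → [-12.0000  0.0000]·P = -114.0000
2×2 solve → P = (9.5000, 1.0000)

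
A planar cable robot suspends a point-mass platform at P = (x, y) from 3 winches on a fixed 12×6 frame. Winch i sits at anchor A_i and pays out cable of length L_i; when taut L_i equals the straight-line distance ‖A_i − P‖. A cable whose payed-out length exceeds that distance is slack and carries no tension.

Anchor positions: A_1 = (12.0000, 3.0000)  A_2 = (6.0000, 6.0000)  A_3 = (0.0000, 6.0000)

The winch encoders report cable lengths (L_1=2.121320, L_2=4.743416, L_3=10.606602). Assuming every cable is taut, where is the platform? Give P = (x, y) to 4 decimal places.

circle eqns → linear via eq_j − eq_1; set q_j = A_j·A_j − L_j²
q_1 = 144.0000+9.0000−4.5000 = 148.5000
12.0000·x − 6.0000·y = q_1−q_2 = 99.0000
24.0000·x − 6.0000·y = q_1−q_3 = 225.0000
solve first two rows → x=10.5000, y=4.5000

(10.5000, 4.5000)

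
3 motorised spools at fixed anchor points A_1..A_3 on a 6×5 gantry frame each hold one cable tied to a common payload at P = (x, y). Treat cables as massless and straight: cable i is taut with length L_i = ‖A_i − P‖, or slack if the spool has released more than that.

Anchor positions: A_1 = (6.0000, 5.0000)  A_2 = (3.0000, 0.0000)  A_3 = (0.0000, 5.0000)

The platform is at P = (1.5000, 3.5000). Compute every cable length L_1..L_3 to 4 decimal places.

(4.7434, 3.8079, 2.1213)

L_1: Δ = A_1−P = (4.5000, 1.5000) → ‖Δ‖ = √22.5000 = 4.7434
L_2: Δ = A_2−P = (1.5000, -3.5000) → ‖Δ‖ = √14.5000 = 3.8079
L_3: Δ = A_3−P = (-1.5000, 1.5000) → ‖Δ‖ = √4.5000 = 2.1213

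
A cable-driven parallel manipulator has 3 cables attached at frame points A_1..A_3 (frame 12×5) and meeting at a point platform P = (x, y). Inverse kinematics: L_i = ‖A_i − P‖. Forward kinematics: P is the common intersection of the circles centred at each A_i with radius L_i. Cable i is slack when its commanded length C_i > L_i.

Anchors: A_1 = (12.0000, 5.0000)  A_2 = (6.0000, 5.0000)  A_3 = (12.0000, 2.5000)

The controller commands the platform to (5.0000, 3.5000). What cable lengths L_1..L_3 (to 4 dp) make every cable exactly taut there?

L_1 = √((12.0000−5.0000)² + (5.0000−3.5000)²) = 7.1589
L_2 = √((6.0000−5.0000)² + (5.0000−3.5000)²) = 1.8028
L_3 = √((12.0000−5.0000)² + (2.5000−3.5000)²) = 7.0711

(7.1589, 1.8028, 7.0711)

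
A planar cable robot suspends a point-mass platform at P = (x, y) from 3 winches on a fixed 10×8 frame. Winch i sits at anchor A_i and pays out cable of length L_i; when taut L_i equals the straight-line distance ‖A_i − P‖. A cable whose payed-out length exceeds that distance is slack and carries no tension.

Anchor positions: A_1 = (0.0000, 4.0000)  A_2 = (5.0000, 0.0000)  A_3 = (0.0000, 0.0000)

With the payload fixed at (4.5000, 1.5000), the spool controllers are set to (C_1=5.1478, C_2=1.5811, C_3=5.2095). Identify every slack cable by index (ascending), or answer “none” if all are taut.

cable 1: L_1 = ‖A_1−P‖ = 5.1478;  C_1 = 5.1478 → taut
cable 2: L_2 = ‖A_2−P‖ = 1.5811;  C_2 = 1.5811 → taut
cable 3: L_3 = ‖A_3−P‖ = 4.7434;  C_3 = 5.2095 → slack

3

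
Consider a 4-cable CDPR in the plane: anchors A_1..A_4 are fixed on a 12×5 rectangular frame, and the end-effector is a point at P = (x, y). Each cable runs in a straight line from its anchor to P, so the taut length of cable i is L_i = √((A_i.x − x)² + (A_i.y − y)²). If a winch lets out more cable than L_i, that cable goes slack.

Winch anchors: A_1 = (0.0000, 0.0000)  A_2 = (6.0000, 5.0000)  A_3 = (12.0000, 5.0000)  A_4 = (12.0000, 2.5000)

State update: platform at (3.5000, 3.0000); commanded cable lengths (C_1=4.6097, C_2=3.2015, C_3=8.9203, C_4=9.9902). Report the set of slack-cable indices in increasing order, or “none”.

3, 4

i=1: geometric 4.6098 vs commanded 4.6097 ⇒ taut
i=2: geometric 3.2016 vs commanded 3.2015 ⇒ taut
i=3: geometric 8.7321 vs commanded 8.9203 ⇒ slack
i=4: geometric 8.5147 vs commanded 9.9902 ⇒ slack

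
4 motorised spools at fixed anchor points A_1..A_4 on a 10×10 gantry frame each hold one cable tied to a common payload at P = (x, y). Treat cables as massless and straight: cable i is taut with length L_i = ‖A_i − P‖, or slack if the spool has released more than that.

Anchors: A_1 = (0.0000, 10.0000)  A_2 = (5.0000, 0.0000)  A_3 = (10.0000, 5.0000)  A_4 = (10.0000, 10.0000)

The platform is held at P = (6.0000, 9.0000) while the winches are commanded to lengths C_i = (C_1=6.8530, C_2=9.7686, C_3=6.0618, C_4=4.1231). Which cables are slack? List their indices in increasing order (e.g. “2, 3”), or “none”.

1, 2, 3

i=1: geometric 6.0828 vs commanded 6.8530 ⇒ slack
i=2: geometric 9.0554 vs commanded 9.7686 ⇒ slack
i=3: geometric 5.6569 vs commanded 6.0618 ⇒ slack
i=4: geometric 4.1231 vs commanded 4.1231 ⇒ taut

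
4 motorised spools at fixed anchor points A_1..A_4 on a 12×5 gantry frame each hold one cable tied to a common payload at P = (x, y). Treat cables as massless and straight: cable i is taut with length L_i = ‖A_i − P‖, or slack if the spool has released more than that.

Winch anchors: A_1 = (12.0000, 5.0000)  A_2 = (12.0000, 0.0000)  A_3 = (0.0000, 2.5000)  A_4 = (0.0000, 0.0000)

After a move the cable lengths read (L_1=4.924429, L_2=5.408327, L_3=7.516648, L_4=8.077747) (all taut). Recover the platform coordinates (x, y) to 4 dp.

expand ‖A_i−P‖²=L_i² and subtract eq 1 (q_i ≔ ‖A_i‖²−L_i²)
q_1 = 144.0000+25.0000−24.2500 = 144.7500
eq1−eq2 → [0.0000  10.0000]·P = 30.0000
eq1−eq3 → [24.0000  5.0000]·P = 195.0000
eq1−eq4 → [24.0000  10.0000]·P = 210.0000
2×2 solve → P = (7.5000, 3.0000)
check cable 4: ‖A_4−P‖² = 65.2500 ≈ L_4² = 65.2500 ✓

(7.5000, 3.0000)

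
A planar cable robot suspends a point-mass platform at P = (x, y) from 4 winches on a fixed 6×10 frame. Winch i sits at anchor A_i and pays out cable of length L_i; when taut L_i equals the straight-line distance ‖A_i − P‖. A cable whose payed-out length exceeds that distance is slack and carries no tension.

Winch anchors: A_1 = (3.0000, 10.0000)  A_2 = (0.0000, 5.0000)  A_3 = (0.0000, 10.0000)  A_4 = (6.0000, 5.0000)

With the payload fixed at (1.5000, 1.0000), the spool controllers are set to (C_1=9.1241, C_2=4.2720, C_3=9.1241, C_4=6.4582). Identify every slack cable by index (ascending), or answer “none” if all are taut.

4

cable 1: L_1 = ‖A_1−P‖ = 9.1241;  C_1 = 9.1241 → taut
cable 2: L_2 = ‖A_2−P‖ = 4.2720;  C_2 = 4.2720 → taut
cable 3: L_3 = ‖A_3−P‖ = 9.1241;  C_3 = 9.1241 → taut
cable 4: L_4 = ‖A_4−P‖ = 6.0208;  C_4 = 6.4582 → slack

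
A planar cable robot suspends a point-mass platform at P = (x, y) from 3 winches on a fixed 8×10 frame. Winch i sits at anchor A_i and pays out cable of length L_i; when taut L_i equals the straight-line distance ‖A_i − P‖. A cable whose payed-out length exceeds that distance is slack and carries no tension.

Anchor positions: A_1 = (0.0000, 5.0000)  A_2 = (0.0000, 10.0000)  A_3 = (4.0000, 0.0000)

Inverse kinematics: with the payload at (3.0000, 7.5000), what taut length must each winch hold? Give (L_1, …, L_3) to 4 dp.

L_1 = √((0.0000−3.0000)² + (5.0000−7.5000)²) = 3.9051
L_2 = √((0.0000−3.0000)² + (10.0000−7.5000)²) = 3.9051
L_3 = √((4.0000−3.0000)² + (0.0000−7.5000)²) = 7.5664

(3.9051, 3.9051, 7.5664)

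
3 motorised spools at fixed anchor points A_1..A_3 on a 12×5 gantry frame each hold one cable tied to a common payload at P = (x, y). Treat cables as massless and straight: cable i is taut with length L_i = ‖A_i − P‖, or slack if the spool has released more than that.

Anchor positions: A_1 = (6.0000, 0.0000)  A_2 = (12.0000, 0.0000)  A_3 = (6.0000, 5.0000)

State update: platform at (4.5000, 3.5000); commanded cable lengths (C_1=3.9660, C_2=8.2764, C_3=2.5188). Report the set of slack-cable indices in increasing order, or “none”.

1, 3

i=1: geometric 3.8079 vs commanded 3.9660 ⇒ slack
i=2: geometric 8.2765 vs commanded 8.2764 ⇒ taut
i=3: geometric 2.1213 vs commanded 2.5188 ⇒ slack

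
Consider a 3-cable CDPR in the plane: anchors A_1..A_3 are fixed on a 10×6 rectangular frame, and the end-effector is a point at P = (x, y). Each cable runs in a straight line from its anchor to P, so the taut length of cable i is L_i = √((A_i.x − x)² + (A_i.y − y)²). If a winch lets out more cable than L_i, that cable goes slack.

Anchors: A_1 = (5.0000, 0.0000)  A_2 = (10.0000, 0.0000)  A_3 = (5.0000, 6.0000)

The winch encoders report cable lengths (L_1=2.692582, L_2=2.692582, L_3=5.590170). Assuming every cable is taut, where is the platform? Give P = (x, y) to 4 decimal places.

circle eqns → linear via eq_j − eq_1; set k_j = A_j·A_j − L_j²
k_1 = 25.0000+0.0000−7.2500 = 17.7500
-10.0000·x + 0.0000·y = k_1−k_2 = -75.0000
0.0000·x − 12.0000·y = k_1−k_3 = -12.0000
solve first two rows → x=7.5000, y=1.0000

(7.5000, 1.0000)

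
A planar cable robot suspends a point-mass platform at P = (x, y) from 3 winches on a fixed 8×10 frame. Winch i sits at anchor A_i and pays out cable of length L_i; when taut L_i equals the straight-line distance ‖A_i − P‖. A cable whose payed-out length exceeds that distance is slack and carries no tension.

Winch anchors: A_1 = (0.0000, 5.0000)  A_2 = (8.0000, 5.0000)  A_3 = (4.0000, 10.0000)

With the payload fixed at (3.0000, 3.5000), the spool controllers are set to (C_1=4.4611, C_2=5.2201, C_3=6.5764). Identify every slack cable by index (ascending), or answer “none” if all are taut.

cable 1: L_1 = ‖A_1−P‖ = 3.3541;  C_1 = 4.4611 → slack
cable 2: L_2 = ‖A_2−P‖ = 5.2202;  C_2 = 5.2201 → taut
cable 3: L_3 = ‖A_3−P‖ = 6.5765;  C_3 = 6.5764 → taut

1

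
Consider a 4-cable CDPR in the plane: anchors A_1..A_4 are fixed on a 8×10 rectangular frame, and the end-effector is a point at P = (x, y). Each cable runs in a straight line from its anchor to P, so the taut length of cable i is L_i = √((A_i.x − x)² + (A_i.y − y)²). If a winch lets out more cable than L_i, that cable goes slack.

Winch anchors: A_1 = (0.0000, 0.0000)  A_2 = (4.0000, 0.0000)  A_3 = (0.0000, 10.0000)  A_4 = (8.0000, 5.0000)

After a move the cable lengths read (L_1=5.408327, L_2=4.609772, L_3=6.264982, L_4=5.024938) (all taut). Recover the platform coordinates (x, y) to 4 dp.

(3.0000, 4.5000)

expand ‖A_i−P‖²=L_i² and subtract eq 1 (k_i ≔ ‖A_i‖²−L_i²)
k_1 = 0.0000+0.0000−29.2500 = -29.2500
eq1−eq2 → [-8.0000  0.0000]·P = -24.0000
eq1−eq3 → [0.0000  -20.0000]·P = -90.0000
eq1−eq4 → [-16.0000  -10.0000]·P = -93.0000
2×2 solve → P = (3.0000, 4.5000)
check cable 4: ‖A_4−P‖² = 25.2500 ≈ L_4² = 25.2500 ✓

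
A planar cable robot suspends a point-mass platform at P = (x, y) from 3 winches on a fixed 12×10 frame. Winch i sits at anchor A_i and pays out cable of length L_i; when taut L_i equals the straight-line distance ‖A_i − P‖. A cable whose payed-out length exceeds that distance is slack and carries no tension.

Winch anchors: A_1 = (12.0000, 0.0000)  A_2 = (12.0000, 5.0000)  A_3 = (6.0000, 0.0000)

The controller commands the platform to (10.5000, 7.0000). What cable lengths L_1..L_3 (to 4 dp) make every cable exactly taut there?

(7.1589, 2.5000, 8.3217)

cable 1: Δx=1.5000, Δy=-7.0000; L_1 = √(Δx²+Δy²) = 7.1589
cable 2: Δx=1.5000, Δy=-2.0000; L_2 = √(Δx²+Δy²) = 2.5000
cable 3: Δx=-4.5000, Δy=-7.0000; L_3 = √(Δx²+Δy²) = 8.3217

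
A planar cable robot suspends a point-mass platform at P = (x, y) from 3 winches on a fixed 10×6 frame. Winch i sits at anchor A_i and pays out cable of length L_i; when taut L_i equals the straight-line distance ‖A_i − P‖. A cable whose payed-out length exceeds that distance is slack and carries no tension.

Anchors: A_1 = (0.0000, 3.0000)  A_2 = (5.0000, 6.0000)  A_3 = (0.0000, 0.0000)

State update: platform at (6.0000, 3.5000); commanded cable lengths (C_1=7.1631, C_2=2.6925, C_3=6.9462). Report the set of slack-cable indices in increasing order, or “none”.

1

cable 1: √((-6.0000)²+(-0.5000)²)=6.0208, C_1=7.1631: slack
cable 2: √((-1.0000)²+(2.5000)²)=2.6926, C_2=2.6925: taut
cable 3: √((-6.0000)²+(-3.5000)²)=6.9462, C_3=6.9462: taut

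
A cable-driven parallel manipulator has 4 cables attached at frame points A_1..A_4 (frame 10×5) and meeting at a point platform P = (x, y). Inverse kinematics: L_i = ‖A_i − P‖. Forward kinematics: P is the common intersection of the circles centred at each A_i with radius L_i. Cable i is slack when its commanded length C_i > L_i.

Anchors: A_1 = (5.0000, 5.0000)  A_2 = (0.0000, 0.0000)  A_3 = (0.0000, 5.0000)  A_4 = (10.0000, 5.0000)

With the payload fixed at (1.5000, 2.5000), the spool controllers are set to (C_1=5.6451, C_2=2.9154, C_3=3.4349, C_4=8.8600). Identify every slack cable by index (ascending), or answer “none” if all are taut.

1, 3

i=1: geometric 4.3012 vs commanded 5.6451 ⇒ slack
i=2: geometric 2.9155 vs commanded 2.9154 ⇒ taut
i=3: geometric 2.9155 vs commanded 3.4349 ⇒ slack
i=4: geometric 8.8600 vs commanded 8.8600 ⇒ taut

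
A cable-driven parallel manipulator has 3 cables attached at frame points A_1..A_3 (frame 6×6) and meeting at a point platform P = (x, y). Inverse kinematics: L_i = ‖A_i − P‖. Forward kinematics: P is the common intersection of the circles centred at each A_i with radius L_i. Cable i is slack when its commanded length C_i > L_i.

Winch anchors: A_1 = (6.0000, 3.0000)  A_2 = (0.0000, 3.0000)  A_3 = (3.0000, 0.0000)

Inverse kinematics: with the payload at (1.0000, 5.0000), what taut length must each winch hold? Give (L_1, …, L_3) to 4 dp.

L_1 = √((6.0000−1.0000)² + (3.0000−5.0000)²) = 5.3852
L_2 = √((0.0000−1.0000)² + (3.0000−5.0000)²) = 2.2361
L_3 = √((3.0000−1.0000)² + (0.0000−5.0000)²) = 5.3852

(5.3852, 2.2361, 5.3852)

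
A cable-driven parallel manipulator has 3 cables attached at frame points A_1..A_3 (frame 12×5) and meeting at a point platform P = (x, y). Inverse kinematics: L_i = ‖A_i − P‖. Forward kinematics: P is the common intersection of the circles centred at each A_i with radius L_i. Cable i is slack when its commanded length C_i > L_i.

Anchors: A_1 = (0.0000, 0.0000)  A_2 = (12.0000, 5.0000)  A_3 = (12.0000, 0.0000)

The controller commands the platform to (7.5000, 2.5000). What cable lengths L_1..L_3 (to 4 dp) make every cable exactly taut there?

(7.9057, 5.1478, 5.1478)

L_1: Δ = A_1−P = (-7.5000, -2.5000) → ‖Δ‖ = √62.5000 = 7.9057
L_2: Δ = A_2−P = (4.5000, 2.5000) → ‖Δ‖ = √26.5000 = 5.1478
L_3: Δ = A_3−P = (4.5000, -2.5000) → ‖Δ‖ = √26.5000 = 5.1478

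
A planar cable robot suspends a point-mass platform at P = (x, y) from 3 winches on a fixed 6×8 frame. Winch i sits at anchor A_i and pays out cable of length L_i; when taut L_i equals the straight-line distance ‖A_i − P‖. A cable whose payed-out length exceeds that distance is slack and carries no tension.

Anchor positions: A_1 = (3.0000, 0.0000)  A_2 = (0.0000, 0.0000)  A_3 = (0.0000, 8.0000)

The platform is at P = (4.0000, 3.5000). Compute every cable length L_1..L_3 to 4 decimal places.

L_1: Δ = A_1−P = (-1.0000, -3.5000) → ‖Δ‖ = √13.2500 = 3.6401
L_2: Δ = A_2−P = (-4.0000, -3.5000) → ‖Δ‖ = √28.2500 = 5.3151
L_3: Δ = A_3−P = (-4.0000, 4.5000) → ‖Δ‖ = √36.2500 = 6.0208

(3.6401, 5.3151, 6.0208)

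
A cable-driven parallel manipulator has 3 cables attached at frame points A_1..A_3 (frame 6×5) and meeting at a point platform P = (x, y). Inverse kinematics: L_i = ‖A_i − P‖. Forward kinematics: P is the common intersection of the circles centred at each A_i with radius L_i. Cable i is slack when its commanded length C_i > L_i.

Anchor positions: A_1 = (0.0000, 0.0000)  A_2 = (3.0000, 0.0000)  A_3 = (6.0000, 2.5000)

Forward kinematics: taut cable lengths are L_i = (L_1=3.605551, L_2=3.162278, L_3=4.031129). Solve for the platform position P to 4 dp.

(2.0000, 3.0000)

circle eqns → linear via eq_j − eq_1; set k_j = A_j·A_j − L_j²
k_1 = 0.0000+0.0000−13.0000 = -13.0000
-6.0000·x + 0.0000·y = k_1−k_2 = -12.0000
-12.0000·x − 5.0000·y = k_1−k_3 = -39.0000
solve first two rows → x=2.0000, y=3.0000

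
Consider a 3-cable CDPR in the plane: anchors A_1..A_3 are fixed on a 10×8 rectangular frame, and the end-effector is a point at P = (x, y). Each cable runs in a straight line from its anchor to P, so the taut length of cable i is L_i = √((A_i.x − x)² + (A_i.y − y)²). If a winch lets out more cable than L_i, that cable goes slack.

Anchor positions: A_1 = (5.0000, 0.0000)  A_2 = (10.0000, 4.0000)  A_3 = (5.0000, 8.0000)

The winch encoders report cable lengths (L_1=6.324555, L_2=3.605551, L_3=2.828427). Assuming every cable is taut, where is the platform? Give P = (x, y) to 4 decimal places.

(7.0000, 6.0000)

expand ‖A_i−P‖²=L_i² and subtract eq 1 (k_i ≔ ‖A_i‖²−L_i²)
k_1 = 25.0000+0.0000−40.0000 = -15.0000
eq1−eq2 → [-10.0000  -8.0000]·P = -118.0000
eq1−eq3 → [0.0000  -16.0000]·P = -96.0000
2×2 solve → P = (7.0000, 6.0000)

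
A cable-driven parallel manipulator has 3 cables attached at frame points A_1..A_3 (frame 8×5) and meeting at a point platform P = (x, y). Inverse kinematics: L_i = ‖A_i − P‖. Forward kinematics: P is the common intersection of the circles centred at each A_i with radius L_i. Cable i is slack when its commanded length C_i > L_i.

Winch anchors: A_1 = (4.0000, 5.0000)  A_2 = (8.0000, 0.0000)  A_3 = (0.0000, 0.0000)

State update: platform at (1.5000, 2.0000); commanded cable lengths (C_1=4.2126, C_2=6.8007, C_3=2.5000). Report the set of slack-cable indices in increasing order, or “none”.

1

cable 1: √((2.5000)²+(3.0000)²)=3.9051, C_1=4.2126: slack
cable 2: √((6.5000)²+(-2.0000)²)=6.8007, C_2=6.8007: taut
cable 3: √((-1.5000)²+(-2.0000)²)=2.5000, C_3=2.5000: taut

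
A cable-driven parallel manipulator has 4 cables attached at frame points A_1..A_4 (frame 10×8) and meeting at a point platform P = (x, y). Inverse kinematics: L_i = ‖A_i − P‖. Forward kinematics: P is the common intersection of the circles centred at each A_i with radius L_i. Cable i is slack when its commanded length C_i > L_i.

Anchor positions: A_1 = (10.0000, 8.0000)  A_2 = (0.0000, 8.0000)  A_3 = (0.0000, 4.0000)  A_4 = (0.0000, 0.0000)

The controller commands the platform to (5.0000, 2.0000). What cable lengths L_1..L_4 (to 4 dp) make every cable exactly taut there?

(7.8102, 7.8102, 5.3852, 5.3852)

L_1 = √((10.0000−5.0000)² + (8.0000−2.0000)²) = 7.8102
L_2 = √((0.0000−5.0000)² + (8.0000−2.0000)²) = 7.8102
L_3 = √((0.0000−5.0000)² + (4.0000−2.0000)²) = 5.3852
L_4 = √((0.0000−5.0000)² + (0.0000−2.0000)²) = 5.3852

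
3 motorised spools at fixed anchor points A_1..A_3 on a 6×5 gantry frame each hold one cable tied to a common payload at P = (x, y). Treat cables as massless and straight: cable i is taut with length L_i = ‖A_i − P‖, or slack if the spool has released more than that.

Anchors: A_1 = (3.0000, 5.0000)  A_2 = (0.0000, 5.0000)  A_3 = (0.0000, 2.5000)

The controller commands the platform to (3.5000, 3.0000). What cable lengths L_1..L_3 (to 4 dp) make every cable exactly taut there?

(2.0616, 4.0311, 3.5355)

cable 1: Δx=-0.5000, Δy=2.0000; L_1 = √(Δx²+Δy²) = 2.0616
cable 2: Δx=-3.5000, Δy=2.0000; L_2 = √(Δx²+Δy²) = 4.0311
cable 3: Δx=-3.5000, Δy=-0.5000; L_3 = √(Δx²+Δy²) = 3.5355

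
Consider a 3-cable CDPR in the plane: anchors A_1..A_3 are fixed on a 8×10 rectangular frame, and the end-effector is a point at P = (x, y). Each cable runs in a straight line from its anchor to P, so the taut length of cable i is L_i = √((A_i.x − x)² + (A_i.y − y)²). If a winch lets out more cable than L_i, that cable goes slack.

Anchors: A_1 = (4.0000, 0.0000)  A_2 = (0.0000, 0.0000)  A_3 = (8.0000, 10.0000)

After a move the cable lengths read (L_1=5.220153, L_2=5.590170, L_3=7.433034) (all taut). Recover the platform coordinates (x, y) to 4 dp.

(2.5000, 5.0000)

expand ‖A_i−P‖²=L_i² and subtract eq 1 (c_i ≔ ‖A_i‖²−L_i²)
c_1 = 16.0000+0.0000−27.2500 = -11.2500
eq1−eq2 → [8.0000  0.0000]·P = 20.0000
eq1−eq3 → [-8.0000  -20.0000]·P = -120.0000
2×2 solve → P = (2.5000, 5.0000)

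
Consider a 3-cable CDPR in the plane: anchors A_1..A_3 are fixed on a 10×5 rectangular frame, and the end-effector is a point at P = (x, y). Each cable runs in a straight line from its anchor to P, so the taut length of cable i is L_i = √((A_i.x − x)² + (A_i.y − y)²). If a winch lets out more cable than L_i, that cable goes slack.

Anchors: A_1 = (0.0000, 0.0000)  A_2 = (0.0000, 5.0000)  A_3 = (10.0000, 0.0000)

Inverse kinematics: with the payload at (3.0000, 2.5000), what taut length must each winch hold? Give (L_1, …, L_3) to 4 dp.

cable 1: Δx=-3.0000, Δy=-2.5000; L_1 = √(Δx²+Δy²) = 3.9051
cable 2: Δx=-3.0000, Δy=2.5000; L_2 = √(Δx²+Δy²) = 3.9051
cable 3: Δx=7.0000, Δy=-2.5000; L_3 = √(Δx²+Δy²) = 7.4330

(3.9051, 3.9051, 7.4330)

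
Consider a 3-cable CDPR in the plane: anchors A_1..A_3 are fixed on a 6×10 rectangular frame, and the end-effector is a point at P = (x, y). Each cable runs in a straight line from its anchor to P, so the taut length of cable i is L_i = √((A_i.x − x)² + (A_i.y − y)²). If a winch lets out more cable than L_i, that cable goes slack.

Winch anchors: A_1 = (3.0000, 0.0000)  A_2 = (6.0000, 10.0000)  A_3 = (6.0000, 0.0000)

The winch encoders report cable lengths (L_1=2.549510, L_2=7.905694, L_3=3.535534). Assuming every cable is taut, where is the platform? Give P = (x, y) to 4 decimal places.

circle eqns → linear via eq_j − eq_1; set c_j = A_j·A_j − L_j²
c_1 = 9.0000+0.0000−6.5000 = 2.5000
-6.0000·x − 20.0000·y = c_1−c_2 = -71.0000
-6.0000·x + 0.0000·y = c_1−c_3 = -21.0000
solve first two rows → x=3.5000, y=2.5000

(3.5000, 2.5000)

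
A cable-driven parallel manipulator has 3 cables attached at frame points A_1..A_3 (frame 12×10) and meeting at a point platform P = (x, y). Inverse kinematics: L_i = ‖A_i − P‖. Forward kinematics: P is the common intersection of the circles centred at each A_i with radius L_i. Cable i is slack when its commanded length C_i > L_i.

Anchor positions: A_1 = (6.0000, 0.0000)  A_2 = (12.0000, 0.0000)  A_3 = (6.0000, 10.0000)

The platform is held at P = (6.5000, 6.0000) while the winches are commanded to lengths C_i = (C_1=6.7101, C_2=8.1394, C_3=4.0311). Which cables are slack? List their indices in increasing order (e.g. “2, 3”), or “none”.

1

i=1: geometric 6.0208 vs commanded 6.7101 ⇒ slack
i=2: geometric 8.1394 vs commanded 8.1394 ⇒ taut
i=3: geometric 4.0311 vs commanded 4.0311 ⇒ taut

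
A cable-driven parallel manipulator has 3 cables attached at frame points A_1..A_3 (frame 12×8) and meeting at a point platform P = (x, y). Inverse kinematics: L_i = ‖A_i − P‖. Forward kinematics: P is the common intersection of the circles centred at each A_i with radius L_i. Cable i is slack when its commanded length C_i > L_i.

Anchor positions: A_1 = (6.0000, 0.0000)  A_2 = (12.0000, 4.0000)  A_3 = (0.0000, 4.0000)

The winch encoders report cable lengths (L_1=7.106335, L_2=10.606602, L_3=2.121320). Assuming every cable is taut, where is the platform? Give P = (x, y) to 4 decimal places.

each cable: (A_i−P)·(A_i−P) = L_i²; let k_i = ‖A_i‖²−L_i²
k_1 = 36.0000+0.0000−50.5000 = -14.5000
row 1: -12.0000x − 8.0000y = -62.0000  (k_2=47.5000)
row 2: 12.0000x − 8.0000y = -26.0000  (k_3=11.5000)
Cramer on rows 1–2 → x = 1.5000, y = 5.5000

(1.5000, 5.5000)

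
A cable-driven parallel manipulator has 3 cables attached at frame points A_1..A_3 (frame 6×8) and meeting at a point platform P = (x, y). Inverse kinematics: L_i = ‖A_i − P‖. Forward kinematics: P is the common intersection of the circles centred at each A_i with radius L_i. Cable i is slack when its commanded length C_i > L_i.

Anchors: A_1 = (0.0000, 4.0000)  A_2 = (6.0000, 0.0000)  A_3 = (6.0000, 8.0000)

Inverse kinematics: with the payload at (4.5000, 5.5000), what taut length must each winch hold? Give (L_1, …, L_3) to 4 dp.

L_1 = √((0.0000−4.5000)² + (4.0000−5.5000)²) = 4.7434
L_2 = √((6.0000−4.5000)² + (0.0000−5.5000)²) = 5.7009
L_3 = √((6.0000−4.5000)² + (8.0000−5.5000)²) = 2.9155

(4.7434, 5.7009, 2.9155)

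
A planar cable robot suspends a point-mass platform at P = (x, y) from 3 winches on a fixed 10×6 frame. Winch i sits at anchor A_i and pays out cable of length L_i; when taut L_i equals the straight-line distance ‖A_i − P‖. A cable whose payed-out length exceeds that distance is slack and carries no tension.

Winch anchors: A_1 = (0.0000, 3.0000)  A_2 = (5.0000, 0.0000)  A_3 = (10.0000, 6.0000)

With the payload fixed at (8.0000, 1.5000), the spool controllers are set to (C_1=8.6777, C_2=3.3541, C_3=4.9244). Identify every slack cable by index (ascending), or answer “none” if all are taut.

1

cable 1: √((-8.0000)²+(1.5000)²)=8.1394, C_1=8.6777: slack
cable 2: √((-3.0000)²+(-1.5000)²)=3.3541, C_2=3.3541: taut
cable 3: √((2.0000)²+(4.5000)²)=4.9244, C_3=4.9244: taut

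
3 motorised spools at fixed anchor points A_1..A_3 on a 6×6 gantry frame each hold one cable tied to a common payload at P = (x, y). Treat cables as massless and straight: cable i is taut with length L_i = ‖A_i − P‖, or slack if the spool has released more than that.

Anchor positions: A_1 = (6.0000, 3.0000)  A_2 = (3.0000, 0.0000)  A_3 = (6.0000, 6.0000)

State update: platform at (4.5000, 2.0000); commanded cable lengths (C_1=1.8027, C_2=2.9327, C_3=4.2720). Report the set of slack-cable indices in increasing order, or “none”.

cable 1: L_1 = ‖A_1−P‖ = 1.8028;  C_1 = 1.8027 → taut
cable 2: L_2 = ‖A_2−P‖ = 2.5000;  C_2 = 2.9327 → slack
cable 3: L_3 = ‖A_3−P‖ = 4.2720;  C_3 = 4.2720 → taut

2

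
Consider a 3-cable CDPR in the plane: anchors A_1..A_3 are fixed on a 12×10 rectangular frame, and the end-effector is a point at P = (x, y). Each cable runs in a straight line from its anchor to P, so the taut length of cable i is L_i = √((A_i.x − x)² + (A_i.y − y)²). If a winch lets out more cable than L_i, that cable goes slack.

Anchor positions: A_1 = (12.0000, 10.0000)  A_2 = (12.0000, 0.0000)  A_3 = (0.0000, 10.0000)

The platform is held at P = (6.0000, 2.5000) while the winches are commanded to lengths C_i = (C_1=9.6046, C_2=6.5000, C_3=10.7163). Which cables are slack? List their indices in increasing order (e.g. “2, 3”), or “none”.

3

i=1: geometric 9.6047 vs commanded 9.6046 ⇒ taut
i=2: geometric 6.5000 vs commanded 6.5000 ⇒ taut
i=3: geometric 9.6047 vs commanded 10.7163 ⇒ slack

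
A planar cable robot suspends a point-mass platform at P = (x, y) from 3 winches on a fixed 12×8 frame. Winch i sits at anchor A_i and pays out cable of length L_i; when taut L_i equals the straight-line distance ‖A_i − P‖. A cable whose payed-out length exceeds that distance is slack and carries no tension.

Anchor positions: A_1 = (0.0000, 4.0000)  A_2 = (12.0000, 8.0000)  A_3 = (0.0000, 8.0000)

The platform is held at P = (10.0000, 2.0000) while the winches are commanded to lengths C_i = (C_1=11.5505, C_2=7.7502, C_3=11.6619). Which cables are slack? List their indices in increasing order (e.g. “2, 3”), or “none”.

cable 1: L_1 = ‖A_1−P‖ = 10.1980;  C_1 = 11.5505 → slack
cable 2: L_2 = ‖A_2−P‖ = 6.3246;  C_2 = 7.7502 → slack
cable 3: L_3 = ‖A_3−P‖ = 11.6619;  C_3 = 11.6619 → taut

1, 2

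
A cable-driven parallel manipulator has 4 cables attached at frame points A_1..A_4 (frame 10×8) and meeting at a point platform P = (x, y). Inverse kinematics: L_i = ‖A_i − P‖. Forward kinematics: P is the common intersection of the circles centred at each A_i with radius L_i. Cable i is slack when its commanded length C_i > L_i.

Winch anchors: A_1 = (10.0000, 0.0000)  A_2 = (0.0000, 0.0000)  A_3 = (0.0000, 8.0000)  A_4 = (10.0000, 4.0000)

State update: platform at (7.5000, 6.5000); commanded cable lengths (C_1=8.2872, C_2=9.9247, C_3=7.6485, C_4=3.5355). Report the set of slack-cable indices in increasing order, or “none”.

cable 1: √((2.5000)²+(-6.5000)²)=6.9642, C_1=8.2872: slack
cable 2: √((-7.5000)²+(-6.5000)²)=9.9247, C_2=9.9247: taut
cable 3: √((-7.5000)²+(1.5000)²)=7.6485, C_3=7.6485: taut
cable 4: √((2.5000)²+(-2.5000)²)=3.5355, C_4=3.5355: taut

1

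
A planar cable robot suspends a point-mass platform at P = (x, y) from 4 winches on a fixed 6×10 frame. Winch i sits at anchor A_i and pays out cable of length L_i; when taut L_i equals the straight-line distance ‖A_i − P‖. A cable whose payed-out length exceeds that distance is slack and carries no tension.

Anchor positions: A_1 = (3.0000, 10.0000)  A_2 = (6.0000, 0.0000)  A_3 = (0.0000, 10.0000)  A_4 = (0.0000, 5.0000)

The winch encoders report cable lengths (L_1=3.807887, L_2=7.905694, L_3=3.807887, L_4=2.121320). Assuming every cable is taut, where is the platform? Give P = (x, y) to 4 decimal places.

(1.5000, 6.5000)

expand ‖A_i−P‖²=L_i² and subtract eq 1 (k_i ≔ ‖A_i‖²−L_i²)
k_1 = 9.0000+100.0000−14.5000 = 94.5000
eq1−eq2 → [-6.0000  20.0000]·P = 121.0000
eq1−eq3 → [6.0000  0.0000]·P = 9.0000
eq1−eq4 → [6.0000  10.0000]·P = 74.0000
2×2 solve → P = (1.5000, 6.5000)
check cable 4: ‖A_4−P‖² = 4.5000 ≈ L_4² = 4.5000 ✓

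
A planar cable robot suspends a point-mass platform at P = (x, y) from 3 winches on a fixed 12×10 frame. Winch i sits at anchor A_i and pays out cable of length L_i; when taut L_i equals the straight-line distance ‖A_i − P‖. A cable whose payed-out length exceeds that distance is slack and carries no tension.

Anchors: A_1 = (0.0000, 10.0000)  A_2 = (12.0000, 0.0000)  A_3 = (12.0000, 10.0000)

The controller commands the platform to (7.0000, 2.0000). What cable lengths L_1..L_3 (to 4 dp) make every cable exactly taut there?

L_1: Δ = A_1−P = (-7.0000, 8.0000) → ‖Δ‖ = √113.0000 = 10.6301
L_2: Δ = A_2−P = (5.0000, -2.0000) → ‖Δ‖ = √29.0000 = 5.3852
L_3: Δ = A_3−P = (5.0000, 8.0000) → ‖Δ‖ = √89.0000 = 9.4340

(10.6301, 5.3852, 9.4340)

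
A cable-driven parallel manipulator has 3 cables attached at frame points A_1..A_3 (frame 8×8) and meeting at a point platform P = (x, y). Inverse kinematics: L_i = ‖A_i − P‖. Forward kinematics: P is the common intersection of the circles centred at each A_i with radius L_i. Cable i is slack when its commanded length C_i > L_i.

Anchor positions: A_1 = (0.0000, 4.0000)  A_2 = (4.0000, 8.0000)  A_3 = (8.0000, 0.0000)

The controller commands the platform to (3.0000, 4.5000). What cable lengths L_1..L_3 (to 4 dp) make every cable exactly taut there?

L_1 = √((0.0000−3.0000)² + (4.0000−4.5000)²) = 3.0414
L_2 = √((4.0000−3.0000)² + (8.0000−4.5000)²) = 3.6401
L_3 = √((8.0000−3.0000)² + (0.0000−4.5000)²) = 6.7268

(3.0414, 3.6401, 6.7268)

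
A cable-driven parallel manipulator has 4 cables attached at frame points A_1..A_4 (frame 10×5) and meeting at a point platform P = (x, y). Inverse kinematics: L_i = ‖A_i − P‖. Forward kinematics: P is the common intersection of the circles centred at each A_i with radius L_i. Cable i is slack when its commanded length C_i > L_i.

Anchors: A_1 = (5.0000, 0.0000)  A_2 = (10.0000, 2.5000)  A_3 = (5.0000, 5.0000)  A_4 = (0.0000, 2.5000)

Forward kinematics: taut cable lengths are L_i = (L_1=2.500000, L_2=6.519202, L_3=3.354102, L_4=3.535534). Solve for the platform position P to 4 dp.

circle eqns → linear via eq_j − eq_1; set c_j = A_j·A_j − L_j²
c_1 = 25.0000+0.0000−6.2500 = 18.7500
-10.0000·x − 5.0000·y = c_1−c_2 = -45.0000
0.0000·x − 10.0000·y = c_1−c_3 = -20.0000
10.0000·x − 5.0000·y = c_1−c_4 = 25.0000
solve first two rows → x=3.5000, y=2.0000
check cable 4: ‖A_4−P‖² = 12.5000 ≈ L_4² = 12.5000 ✓

(3.5000, 2.0000)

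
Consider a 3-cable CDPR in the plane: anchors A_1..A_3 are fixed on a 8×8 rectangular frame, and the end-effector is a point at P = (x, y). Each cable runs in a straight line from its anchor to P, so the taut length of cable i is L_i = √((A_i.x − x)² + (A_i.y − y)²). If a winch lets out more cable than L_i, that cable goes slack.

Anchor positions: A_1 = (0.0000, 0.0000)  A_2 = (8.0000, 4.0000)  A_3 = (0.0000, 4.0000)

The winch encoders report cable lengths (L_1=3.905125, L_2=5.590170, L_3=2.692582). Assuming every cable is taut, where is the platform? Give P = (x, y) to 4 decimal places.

expand ‖A_i−P‖²=L_i² and subtract eq 1 (c_i ≔ ‖A_i‖²−L_i²)
c_1 = 0.0000+0.0000−15.2500 = -15.2500
eq1−eq2 → [-16.0000  -8.0000]·P = -64.0000
eq1−eq3 → [0.0000  -8.0000]·P = -24.0000
2×2 solve → P = (2.5000, 3.0000)

(2.5000, 3.0000)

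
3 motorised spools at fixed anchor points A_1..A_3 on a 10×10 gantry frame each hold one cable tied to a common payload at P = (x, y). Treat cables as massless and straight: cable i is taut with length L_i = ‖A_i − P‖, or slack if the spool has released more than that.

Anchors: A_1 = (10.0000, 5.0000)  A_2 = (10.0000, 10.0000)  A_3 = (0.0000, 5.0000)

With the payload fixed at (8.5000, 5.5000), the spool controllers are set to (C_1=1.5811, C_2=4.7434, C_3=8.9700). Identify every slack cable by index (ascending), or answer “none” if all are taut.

i=1: geometric 1.5811 vs commanded 1.5811 ⇒ taut
i=2: geometric 4.7434 vs commanded 4.7434 ⇒ taut
i=3: geometric 8.5147 vs commanded 8.9700 ⇒ slack

3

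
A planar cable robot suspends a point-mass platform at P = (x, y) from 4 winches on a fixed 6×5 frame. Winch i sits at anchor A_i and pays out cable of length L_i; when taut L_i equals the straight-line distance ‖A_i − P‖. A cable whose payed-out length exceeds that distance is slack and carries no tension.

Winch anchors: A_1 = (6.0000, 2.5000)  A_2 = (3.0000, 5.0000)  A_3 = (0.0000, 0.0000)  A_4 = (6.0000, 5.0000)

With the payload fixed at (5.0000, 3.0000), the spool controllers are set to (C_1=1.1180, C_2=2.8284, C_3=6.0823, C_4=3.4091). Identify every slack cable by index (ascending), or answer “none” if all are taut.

cable 1: L_1 = ‖A_1−P‖ = 1.1180;  C_1 = 1.1180 → taut
cable 2: L_2 = ‖A_2−P‖ = 2.8284;  C_2 = 2.8284 → taut
cable 3: L_3 = ‖A_3−P‖ = 5.8310;  C_3 = 6.0823 → slack
cable 4: L_4 = ‖A_4−P‖ = 2.2361;  C_4 = 3.4091 → slack

3, 4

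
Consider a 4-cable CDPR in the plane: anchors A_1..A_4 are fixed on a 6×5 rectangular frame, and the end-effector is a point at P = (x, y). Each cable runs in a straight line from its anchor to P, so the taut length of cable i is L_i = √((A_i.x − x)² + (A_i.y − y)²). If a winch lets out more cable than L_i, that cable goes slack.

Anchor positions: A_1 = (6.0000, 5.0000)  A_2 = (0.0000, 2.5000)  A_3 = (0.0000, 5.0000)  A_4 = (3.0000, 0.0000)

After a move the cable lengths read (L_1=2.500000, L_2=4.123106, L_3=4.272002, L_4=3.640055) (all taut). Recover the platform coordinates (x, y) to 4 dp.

each cable: (A_i−P)·(A_i−P) = L_i²; let q_i = ‖A_i‖²−L_i²
q_1 = 36.0000+25.0000−6.2500 = 54.7500
row 1: 12.0000x + 5.0000y = 65.5000  (q_2=-10.7500)
row 2: 12.0000x + 0.0000y = 48.0000  (q_3=6.7500)
row 3: 6.0000x + 10.0000y = 59.0000  (q_4=-4.2500)
Cramer on rows 1–2 → x = 4.0000, y = 3.5000
check cable 4: ‖A_4−P‖² = 13.2500 ≈ L_4² = 13.2500 ✓

(4.0000, 3.5000)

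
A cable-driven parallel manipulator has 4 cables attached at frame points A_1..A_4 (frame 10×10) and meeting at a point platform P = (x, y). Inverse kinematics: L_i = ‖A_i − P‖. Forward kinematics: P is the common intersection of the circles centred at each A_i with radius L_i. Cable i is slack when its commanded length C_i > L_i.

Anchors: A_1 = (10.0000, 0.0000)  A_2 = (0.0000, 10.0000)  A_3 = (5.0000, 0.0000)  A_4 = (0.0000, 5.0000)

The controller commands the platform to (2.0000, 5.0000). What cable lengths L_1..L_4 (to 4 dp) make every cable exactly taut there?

L_1 = √((10.0000−2.0000)² + (0.0000−5.0000)²) = 9.4340
L_2 = √((0.0000−2.0000)² + (10.0000−5.0000)²) = 5.3852
L_3 = √((5.0000−2.0000)² + (0.0000−5.0000)²) = 5.8310
L_4 = √((0.0000−2.0000)² + (5.0000−5.0000)²) = 2.0000

(9.4340, 5.3852, 5.8310, 2.0000)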